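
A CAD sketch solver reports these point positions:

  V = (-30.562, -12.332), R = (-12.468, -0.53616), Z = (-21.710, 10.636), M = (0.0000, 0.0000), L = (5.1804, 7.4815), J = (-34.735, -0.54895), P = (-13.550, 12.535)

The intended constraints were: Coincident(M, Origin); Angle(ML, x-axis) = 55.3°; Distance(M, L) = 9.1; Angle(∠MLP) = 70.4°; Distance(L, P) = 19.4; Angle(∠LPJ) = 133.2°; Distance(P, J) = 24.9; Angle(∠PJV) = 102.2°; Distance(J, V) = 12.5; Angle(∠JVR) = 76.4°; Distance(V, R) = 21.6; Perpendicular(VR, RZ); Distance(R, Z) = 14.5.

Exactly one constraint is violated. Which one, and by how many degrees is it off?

Perpendicular(VR, RZ) — off by 6.50°.

M = (0.00, 0.00) ✓; ML at 55.30° ✓; |ML| = 9.100 ✓; ∠MLP = 70.40° ✓; |LP| = 19.40 ✓; ∠LPJ = 133.2° ✓; |PJ| = 24.90 ✓; ∠PJV = 102.2° ✓; |JV| = 12.50 ✓; ∠JVR = 76.40° ✓; |VR| = 21.60 ✓; ∠(VR, RZ) = 96.50° ✗; |RZ| = 14.50 ✓.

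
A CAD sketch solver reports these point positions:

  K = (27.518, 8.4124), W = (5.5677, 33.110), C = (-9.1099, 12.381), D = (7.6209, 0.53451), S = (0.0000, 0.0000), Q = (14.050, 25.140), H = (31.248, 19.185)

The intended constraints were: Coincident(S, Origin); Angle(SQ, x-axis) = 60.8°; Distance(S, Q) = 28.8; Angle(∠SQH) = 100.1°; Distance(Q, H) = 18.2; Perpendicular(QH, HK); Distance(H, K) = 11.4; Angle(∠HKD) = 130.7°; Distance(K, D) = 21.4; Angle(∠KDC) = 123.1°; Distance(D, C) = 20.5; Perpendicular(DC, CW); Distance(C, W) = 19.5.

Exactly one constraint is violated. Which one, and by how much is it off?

Distance(C, W) = 19.5 — off by 5.90.

S = (0.00, 0.00) ✓; SQ at 60.80° ✓; |SQ| = 28.80 ✓; ∠SQH = 100.1° ✓; |QH| = 18.20 ✓; ∠(QH, HK) = 90.00° ✓; |HK| = 11.40 ✓; ∠HKD = 130.7° ✓; |KD| = 21.40 ✓; ∠KDC = 123.1° ✓; |DC| = 20.50 ✓; ∠(DC, CW) = 90.00° ✓; |CW| = 25.40 ✗.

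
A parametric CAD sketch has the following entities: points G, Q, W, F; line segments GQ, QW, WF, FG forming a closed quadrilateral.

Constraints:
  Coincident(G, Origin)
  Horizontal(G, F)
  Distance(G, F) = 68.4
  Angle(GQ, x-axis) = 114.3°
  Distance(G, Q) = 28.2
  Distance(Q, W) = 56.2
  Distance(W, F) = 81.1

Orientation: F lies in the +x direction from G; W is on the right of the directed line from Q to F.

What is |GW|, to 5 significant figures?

31.055

Checks: |QW| = 56.20 ✓; |WF| = 81.10 ✓.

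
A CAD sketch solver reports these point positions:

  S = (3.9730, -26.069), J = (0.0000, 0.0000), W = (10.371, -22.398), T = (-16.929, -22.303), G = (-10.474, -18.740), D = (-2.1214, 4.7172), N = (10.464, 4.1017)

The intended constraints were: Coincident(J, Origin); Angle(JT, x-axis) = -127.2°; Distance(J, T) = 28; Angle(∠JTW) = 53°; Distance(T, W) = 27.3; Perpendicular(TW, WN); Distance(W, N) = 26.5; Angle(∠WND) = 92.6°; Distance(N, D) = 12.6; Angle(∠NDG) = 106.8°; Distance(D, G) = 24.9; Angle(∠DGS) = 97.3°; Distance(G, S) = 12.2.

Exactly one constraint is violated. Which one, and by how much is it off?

Distance(G, S) = 12.2 — off by 4.00.

J = (0.00, 0.00) ✓; JT at -127.2° ✓; |JT| = 28.00 ✓; ∠JTW = 53.00° ✓; |TW| = 27.30 ✓; ∠(TW, WN) = 90.00° ✓; |WN| = 26.50 ✓; ∠WND = 92.60° ✓; |ND| = 12.60 ✓; ∠NDG = 106.8° ✓; |DG| = 24.90 ✓; ∠DGS = 97.30° ✓; |GS| = 16.20 ✗.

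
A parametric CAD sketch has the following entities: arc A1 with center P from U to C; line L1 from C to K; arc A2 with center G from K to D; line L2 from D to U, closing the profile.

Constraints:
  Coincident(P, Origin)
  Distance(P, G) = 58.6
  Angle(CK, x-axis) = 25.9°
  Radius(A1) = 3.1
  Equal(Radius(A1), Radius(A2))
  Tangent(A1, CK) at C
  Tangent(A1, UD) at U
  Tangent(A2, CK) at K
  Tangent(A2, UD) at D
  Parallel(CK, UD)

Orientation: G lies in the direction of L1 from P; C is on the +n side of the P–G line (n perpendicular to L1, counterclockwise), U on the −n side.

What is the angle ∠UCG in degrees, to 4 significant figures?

86.97°

P is at the origin and G lies 58.6 along u from P, so G = 58.6·u = (52.71, 25.60). Tangency of A1 to both parallel lines with radius 3.1 puts C and U at P ± 3.1·n: C = (-1.354, 2.789), U = (1.354, -2.789). Then cos ∠UCG = CU·CG / (|CU||CG|), giving 86.97°.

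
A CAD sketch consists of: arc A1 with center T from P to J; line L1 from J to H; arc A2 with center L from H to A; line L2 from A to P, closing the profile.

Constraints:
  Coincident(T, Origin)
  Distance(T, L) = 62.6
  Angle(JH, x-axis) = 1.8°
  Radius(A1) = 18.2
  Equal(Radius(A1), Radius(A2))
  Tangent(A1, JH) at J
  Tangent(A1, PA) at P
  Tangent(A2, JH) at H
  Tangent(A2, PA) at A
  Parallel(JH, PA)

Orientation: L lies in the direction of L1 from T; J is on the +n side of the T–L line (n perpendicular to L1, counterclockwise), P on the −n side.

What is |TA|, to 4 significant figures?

65.19

Tangency of A1 to both parallel lines with radius 18.2 puts J and P at T ± 18.2·n: J = (-0.5717, 18.19), P = (0.5717, -18.19). Equal radii place H and A the same way about L: H = L + 18.2·n = (62.00, 20.16), A = L − 18.2·n = (63.14, -16.22). Then |TA| = |A − T| = 65.19.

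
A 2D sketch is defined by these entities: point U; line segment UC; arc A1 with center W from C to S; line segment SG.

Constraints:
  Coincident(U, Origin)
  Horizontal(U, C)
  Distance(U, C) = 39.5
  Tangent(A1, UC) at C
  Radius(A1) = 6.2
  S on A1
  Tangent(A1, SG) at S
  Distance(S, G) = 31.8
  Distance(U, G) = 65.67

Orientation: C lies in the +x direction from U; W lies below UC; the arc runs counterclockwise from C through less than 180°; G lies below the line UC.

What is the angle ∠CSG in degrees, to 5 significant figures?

113.96°

U is at the origin; U and C share the same y with |UC| = 39.5 and C on the +x side, so C = (39.500, 0.0000). Tangency of A1 to UC means the radius WC is perpendicular to UC, so W = C + (0, -6.2) = (39.500, -6.2000). Since WS ⟂ SG (tangency), |WG| = √(6.2² + 31.8²) = 32.399 regardless of where S sits on A1. So G lies on both circle(U, 65.67) and circle(W, 32.399); the below-UC intersection is G = (56.209, -33.958). S is the foot of the tangent from G: S = (34.898, -10.355).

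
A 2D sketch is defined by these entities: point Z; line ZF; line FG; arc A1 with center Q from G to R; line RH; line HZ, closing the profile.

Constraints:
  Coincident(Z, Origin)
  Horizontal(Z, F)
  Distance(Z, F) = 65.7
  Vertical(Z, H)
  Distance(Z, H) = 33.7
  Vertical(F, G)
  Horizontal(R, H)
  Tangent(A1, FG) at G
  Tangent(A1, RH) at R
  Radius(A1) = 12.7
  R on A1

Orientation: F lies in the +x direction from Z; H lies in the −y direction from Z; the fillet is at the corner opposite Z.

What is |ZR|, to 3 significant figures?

62.8

The virtual corner opposite Z is at (65.7, -33.7). A1 meets FG tangentially, so QG is at right angles to FG and the tangent condition forces QR to be normal to RH, with radius 12.7, so the center Q sits 12.7 in from both sides at Q = (53.0, -21.0). That places the tangent points at G = (65.7, -21.0) on FG and R = (53.0, -33.7) on RH. Then |ZR| = |R − Z| = 62.8.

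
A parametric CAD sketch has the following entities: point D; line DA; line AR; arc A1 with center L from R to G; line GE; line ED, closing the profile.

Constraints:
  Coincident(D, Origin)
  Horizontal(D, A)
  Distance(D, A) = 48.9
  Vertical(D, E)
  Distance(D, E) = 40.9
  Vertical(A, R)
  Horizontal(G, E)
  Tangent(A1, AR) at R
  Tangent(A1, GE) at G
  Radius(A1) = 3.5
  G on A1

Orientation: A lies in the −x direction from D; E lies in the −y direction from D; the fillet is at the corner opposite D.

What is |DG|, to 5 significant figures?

61.106

D is at the origin; D and A share the same y with |DA| = 48.9 and A on the −x side, so A = (-48.900, 0.0000). D and E share the same x with |DE| = 40.9 and E on the −y side, so E = (0.0000, -40.900). The virtual corner opposite D is at (-48.900, -40.900). Since A1 is tangent to AR there, LR ⟂ AR and since A1 is tangent to GE there, LG ⟂ GE, with radius 3.5, so the center L sits 3.5 in from both sides at L = (-45.400, -37.400). That places the tangent points at R = (-48.900, -37.400) on AR and G = (-45.400, -40.900) on GE. Then |DG| = |G − D| = 61.106.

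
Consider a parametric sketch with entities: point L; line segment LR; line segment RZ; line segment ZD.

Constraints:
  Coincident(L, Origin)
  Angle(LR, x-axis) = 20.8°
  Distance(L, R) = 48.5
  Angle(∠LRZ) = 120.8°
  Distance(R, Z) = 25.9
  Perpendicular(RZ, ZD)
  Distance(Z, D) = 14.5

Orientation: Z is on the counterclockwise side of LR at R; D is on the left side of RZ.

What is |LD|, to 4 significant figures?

57.55

L is at the origin; LR runs at 20.8° with length 48.5, so R = 48.5·(cos 20.8°, sin 20.8°) = (45.34, 17.22). ∠LRZ = 120.8°, so RZ runs at 20.8° + (180° − 120.8°) = 80.00° from the x-axis; with |RZ| = 25.9, Z = R + 25.9·(cos 80.00°, sin 80.00°) = (49.84, 42.73). RZ is perpendicular to ZD; with |ZD| = 14.5 on the left of RZ, D = Z + 14.5·(-0.9848, 0.1736) = (35.56, 45.25). Then |LD| = |D − L| = 57.55.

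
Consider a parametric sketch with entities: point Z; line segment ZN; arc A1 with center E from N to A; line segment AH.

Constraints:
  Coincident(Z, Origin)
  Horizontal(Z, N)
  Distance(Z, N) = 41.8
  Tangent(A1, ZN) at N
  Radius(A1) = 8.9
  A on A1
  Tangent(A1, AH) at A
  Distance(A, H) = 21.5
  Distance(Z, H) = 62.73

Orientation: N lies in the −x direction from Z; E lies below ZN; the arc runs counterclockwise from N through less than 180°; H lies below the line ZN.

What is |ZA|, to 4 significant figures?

50.67

Z is at the origin; ZN is horizontal with |ZN| = 41.8 and N on the −x side, so N = (-41.80, 0.000). The tangent condition forces EN to be normal to ZN, so E = N + (0, -8.9) = (-41.80, -8.900). Since EA ⟂ AH (tangency), |EH| = √(8.9² + 21.5²) = 23.27 regardless of where A sits on A1. So H lies on both circle(Z, 62.73) and circle(E, 23.27); the below-ZN intersection is H = (-56.75, -26.73). A is the foot of the tangent from H: A = (-50.29, -6.226).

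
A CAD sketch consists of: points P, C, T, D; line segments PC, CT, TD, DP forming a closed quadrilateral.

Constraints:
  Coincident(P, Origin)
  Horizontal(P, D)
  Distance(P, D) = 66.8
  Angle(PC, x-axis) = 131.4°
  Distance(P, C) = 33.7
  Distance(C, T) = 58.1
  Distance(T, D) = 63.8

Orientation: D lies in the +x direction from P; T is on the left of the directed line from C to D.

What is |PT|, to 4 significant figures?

59.52

Checks: |CT| = 58.10 ✓; |TD| = 63.80 ✓.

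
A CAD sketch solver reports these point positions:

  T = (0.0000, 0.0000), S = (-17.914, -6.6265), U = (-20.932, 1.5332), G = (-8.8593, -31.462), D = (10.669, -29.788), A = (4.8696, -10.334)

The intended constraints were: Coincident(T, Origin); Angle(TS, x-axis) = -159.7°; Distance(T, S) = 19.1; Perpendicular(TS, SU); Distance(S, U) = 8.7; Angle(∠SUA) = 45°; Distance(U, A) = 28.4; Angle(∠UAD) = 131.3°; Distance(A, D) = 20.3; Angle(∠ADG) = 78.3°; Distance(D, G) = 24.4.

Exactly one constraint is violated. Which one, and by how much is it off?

Distance(D, G) = 24.4 — off by 4.80.

T = (0.00, 0.00) ✓; TS at -159.7° ✓; |TS| = 19.10 ✓; ∠(TS, SU) = 90.00° ✓; |SU| = 8.700 ✓; ∠SUA = 45.00° ✓; |UA| = 28.40 ✓; ∠UAD = 131.3° ✓; |AD| = 20.30 ✓; ∠ADG = 78.30° ✓; |DG| = 19.60 ✗.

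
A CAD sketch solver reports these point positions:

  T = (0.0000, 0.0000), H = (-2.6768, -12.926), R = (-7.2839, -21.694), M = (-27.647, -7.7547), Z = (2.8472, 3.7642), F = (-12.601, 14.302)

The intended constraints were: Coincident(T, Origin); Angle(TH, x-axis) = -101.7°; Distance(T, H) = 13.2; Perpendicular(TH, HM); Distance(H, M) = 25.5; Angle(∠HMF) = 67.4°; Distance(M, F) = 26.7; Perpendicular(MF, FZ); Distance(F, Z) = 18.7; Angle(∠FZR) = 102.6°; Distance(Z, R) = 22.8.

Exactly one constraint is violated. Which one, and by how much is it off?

Distance(Z, R) = 22.8 — off by 4.60.

T = (0.00, 0.00) ✓; TH at -101.7° ✓; |TH| = 13.20 ✓; ∠(TH, HM) = 90.00° ✓; |HM| = 25.50 ✓; ∠HMF = 67.40° ✓; |MF| = 26.70 ✓; ∠(MF, FZ) = 90.00° ✓; |FZ| = 18.70 ✓; ∠FZR = 102.6° ✓; |ZR| = 27.40 ✗.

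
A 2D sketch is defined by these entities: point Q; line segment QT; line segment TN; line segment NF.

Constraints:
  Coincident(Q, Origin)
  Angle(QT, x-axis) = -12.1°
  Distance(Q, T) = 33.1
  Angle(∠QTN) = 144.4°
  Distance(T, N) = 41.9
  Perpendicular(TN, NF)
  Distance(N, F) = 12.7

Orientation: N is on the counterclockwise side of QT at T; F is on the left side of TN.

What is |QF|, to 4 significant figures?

69.13

Q is at the origin; QT runs at -12.1° with length 33.1, so T = 33.1·(cos -12.1°, sin -12.1°) = (32.36, -6.938). ∠QTN = 144.4°, so TN runs at -12.1° + (180° − 144.4°) = 23.50° from the x-axis; with |TN| = 41.9, N = T + 41.9·(cos 23.50°, sin 23.50°) = (70.79, 9.769). TN ⟂ NF; with |NF| = 12.7 on the left of TN, F = N + 12.7·(-0.3987, 0.9171) = (65.73, 21.42). Then |QF| = |F − Q| = 69.13.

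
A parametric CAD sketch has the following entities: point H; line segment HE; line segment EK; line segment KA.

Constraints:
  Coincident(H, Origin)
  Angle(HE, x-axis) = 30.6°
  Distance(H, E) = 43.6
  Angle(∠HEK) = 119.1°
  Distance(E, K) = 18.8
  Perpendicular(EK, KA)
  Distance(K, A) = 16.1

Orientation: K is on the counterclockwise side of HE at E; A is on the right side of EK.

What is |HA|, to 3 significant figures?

67.4

∠HEK = 119.1°, so EK runs at 30.6° + (180° − 119.1°) = 91.5° from the x-axis; with |EK| = 18.8, K = E + 18.8·(cos 91.5°, sin 91.5°) = (37.0, 41.0). EK ⟂ KA; with |KA| = 16.1 on the right of EK, A = K + 16.1·(1.00, 0.0262) = (53.1, 41.4). Then |HA| = |A − H| = 67.4.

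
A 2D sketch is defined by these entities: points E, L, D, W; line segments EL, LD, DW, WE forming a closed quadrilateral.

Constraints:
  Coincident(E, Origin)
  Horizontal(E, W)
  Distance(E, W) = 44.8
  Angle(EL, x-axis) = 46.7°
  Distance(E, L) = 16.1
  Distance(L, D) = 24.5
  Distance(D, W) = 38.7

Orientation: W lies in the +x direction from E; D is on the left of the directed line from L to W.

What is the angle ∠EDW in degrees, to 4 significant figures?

68.96°

Checks: |EW| = 44.80 ✓; |EL| = 16.10 ✓; |LD| = 24.50 ✓; |DW| = 38.70 ✓.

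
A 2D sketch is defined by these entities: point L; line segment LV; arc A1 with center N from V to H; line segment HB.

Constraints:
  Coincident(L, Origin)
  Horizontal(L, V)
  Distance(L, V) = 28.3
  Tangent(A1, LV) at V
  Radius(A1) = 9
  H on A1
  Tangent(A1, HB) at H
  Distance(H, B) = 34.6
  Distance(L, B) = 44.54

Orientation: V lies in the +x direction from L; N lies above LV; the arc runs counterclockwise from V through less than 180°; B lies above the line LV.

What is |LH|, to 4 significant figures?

38.30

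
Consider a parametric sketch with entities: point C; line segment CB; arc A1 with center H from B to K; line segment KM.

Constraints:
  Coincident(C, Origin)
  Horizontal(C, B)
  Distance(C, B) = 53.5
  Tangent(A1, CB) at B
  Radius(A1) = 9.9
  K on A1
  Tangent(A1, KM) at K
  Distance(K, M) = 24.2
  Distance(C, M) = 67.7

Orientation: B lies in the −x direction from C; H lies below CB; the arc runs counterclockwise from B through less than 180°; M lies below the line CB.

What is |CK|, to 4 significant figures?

64.30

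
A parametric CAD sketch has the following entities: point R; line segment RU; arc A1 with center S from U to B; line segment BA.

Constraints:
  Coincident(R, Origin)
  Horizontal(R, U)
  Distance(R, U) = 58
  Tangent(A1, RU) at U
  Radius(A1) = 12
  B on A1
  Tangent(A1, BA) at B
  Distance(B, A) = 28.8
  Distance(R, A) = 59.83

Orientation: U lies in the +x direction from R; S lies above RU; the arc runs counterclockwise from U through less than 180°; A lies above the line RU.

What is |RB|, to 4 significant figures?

69.22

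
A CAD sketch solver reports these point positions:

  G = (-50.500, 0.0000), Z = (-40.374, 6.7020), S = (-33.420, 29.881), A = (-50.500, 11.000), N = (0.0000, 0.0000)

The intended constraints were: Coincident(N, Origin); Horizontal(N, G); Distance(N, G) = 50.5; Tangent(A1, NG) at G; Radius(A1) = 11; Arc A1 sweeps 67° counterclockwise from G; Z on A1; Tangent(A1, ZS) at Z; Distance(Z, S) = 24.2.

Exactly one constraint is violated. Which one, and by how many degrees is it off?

Tangent(A1, ZS) at Z — off by 6.30°.

N = (0.00, 0.00) ✓; N.y = 0.00, G.y = 0.00 ✓; |NG| = 50.50 ✓; ∠(AG, GN) = 90.00° ✓; |AG| = 11.00 ✓; bearing(A→Z) − bearing(A→G) = 67.00° ✓; |AZ| = 11.00 ✓; ∠(AZ, ZS) = 83.70° ✗; |ZS| = 24.20 ✓.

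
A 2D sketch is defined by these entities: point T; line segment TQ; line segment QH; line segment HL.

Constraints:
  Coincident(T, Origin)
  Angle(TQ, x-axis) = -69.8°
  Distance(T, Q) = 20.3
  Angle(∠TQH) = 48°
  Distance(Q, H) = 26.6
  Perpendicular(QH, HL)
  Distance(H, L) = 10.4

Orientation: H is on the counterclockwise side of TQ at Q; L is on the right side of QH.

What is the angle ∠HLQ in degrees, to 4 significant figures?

68.65°

T is at the origin; TQ runs at -69.8° with length 20.3, so Q = 20.3·(cos -69.8°, sin -69.8°) = (7.010, -19.05). ∠TQH = 48.0°, so QH runs at -69.8° + (180° − 48.0°) = 62.20° from the x-axis; with |QH| = 26.6, H = Q + 26.6·(cos 62.20°, sin 62.20°) = (19.42, 4.478). The perpendicularity gives HL at right angles to QH; with |HL| = 10.4 on the right of QH, L = H + 10.4·(0.8846, -0.4664) = (28.62, -0.3720). Then cos ∠HLQ = LH·LQ / (|LH||LQ|), giving 68.65°.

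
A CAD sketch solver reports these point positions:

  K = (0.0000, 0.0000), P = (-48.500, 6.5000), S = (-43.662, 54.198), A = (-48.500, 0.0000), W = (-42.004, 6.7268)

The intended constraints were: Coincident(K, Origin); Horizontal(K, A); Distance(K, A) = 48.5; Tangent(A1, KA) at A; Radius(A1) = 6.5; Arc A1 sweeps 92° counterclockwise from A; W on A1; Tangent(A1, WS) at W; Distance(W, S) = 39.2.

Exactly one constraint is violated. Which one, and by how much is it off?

Distance(W, S) = 39.2 — off by 8.30.

K = (0.00, 0.00) ✓; K.y = 0.00, A.y = 0.00 ✓; |KA| = 48.50 ✓; ∠(PA, AK) = 90.00° ✓; |PA| = 6.500 ✓; bearing(P→W) − bearing(P→A) = 92.00° ✓; |PW| = 6.500 ✓; ∠(PW, WS) = 90.00° ✓; |WS| = 47.50 ✗.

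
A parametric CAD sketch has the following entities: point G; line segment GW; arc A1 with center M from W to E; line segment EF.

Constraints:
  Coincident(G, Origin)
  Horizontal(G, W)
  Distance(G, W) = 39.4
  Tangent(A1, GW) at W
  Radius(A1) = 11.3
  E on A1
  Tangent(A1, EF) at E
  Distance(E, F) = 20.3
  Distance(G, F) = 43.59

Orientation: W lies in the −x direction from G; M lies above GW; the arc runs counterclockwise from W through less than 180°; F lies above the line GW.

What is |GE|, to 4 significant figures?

30.56

G is at the origin; G and W share the same y with |GW| = 39.4 and W on the −x side, so W = (-39.40, 0.000). Since A1 is tangent to GW there, MW ⟂ GW, so M = W + (0, 11.3) = (-39.40, 11.30). Since ME ⟂ EF (tangency), |MF| = √(11.3² + 20.3²) = 23.23 regardless of where E sits on A1. So F lies on both circle(G, 43.59) and circle(M, 23.23); the above-GW intersection is F = (-29.34, 32.24). E is the foot of the tangent from F: E = (-28.12, 11.98).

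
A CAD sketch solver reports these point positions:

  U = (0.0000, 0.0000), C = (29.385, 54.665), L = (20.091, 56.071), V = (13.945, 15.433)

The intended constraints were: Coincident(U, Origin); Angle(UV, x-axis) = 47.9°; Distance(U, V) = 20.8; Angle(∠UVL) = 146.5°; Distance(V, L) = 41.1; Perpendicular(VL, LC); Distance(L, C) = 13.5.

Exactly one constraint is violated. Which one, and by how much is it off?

Distance(L, C) = 13.5 — off by 4.10.

U = (0.00, 0.00) ✓; UV at 47.90° ✓; |UV| = 20.80 ✓; ∠UVL = 146.5° ✓; |VL| = 41.10 ✓; ∠(VL, LC) = 90.00° ✓; |LC| = 9.400 ✗.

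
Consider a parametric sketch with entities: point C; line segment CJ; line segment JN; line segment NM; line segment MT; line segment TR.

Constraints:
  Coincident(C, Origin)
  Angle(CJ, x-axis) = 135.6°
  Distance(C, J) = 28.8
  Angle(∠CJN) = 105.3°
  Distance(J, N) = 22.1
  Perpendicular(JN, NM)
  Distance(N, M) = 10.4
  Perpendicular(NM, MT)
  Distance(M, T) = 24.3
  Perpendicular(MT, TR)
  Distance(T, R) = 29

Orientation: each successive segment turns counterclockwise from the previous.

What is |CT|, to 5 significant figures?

18.199

C is at the origin; CJ runs at 135.6° with length 28.8, so J = (-20.577, 20.150). ∠CJN = 105.3° gives JN at -149.70° from the x-axis; with |JN| = 22.1, N = (-39.658, 9.0002). JN ⟂ NM, so NM runs at -59.700°; with |NM| = 10.4, M = (-34.411, 0.020930). NM is perpendicular to MT, so MT runs at 30.300°; with |MT| = 24.3, T = (-13.430, 12.281). Then |CT| = |T − C| = 18.199.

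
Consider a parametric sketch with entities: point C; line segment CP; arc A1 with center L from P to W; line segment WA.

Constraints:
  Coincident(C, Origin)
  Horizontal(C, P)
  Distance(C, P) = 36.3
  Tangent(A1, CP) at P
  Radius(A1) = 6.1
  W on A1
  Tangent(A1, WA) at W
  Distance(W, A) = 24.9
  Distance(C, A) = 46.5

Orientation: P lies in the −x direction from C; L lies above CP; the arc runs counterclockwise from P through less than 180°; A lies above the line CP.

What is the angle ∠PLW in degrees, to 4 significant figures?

98.79°

C is at the origin; CP is horizontal with |CP| = 36.3 and P on the −x side, so P = (-36.30, 0.000). The tangent condition forces LP to be normal to CP, so L = P + (0, 6.1) = (-36.30, 6.100). Since LW ⟂ WA (tangency), |LA| = √(6.1² + 24.9²) = 25.64 regardless of where W sits on A1. So A lies on both circle(C, 46.5) and circle(L, 25.64); the above-CP intersection is A = (-34.08, 31.64). W is the foot of the tangent from A: W = (-30.27, 7.032).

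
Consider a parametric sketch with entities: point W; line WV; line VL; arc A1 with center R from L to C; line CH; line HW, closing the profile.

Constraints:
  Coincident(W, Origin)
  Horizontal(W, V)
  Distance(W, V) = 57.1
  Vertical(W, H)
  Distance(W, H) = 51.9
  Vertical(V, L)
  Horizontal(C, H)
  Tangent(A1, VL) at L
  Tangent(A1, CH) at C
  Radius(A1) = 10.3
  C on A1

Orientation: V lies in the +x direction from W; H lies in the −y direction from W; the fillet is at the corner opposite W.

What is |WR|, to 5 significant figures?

62.616

W is at the origin; W and V share the same y with |WV| = 57.1 and V on the +x side, so V = (57.100, 0.0000). W and H share the same x with |WH| = 51.9 and H on the −y side, so H = (0.0000, -51.900). The virtual corner opposite W is at (57.100, -51.900). The tangent condition forces RL to be normal to VL and tangency of A1 to CH means the radius RC is perpendicular to CH, with radius 10.3, so the center R sits 10.3 in from both sides at R = (46.800, -41.600). Then |WR| = |R − W| = 62.616.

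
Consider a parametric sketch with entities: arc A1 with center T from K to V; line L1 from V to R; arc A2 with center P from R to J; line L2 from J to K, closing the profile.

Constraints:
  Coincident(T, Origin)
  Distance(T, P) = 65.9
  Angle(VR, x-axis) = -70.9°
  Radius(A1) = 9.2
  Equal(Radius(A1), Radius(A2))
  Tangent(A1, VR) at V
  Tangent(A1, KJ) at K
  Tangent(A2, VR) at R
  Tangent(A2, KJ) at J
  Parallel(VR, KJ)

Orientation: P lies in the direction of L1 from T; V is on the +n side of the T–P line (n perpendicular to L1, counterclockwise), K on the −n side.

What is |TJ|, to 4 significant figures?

66.54

Tangency of A1 to both parallel lines with radius 9.2 puts V and K at T ± 9.2·n: V = (8.694, 3.010), K = (-8.694, -3.010). Equal radii place R and J the same way about P: R = P + 9.2·n = (30.26, -59.26), J = P − 9.2·n = (12.87, -65.28). Then |TJ| = |J − T| = 66.54.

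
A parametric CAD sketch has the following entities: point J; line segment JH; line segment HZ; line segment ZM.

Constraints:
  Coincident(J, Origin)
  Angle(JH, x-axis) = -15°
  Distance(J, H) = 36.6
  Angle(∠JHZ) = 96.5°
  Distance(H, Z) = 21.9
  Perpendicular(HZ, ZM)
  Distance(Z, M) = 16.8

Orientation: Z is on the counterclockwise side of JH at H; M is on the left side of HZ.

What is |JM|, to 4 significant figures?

32.57

J is at the origin; JH runs at -15.0° with length 36.6, so H = 36.6·(cos -15.0°, sin -15.0°) = (35.35, -9.473). ∠JHZ = 96.5°, so HZ runs at -15.0° + (180° − 96.5°) = 68.50° from the x-axis; with |HZ| = 21.9, Z = H + 21.9·(cos 68.50°, sin 68.50°) = (43.38, 10.90). HZ ⟂ ZM; with |ZM| = 16.8 on the left of HZ, M = Z + 16.8·(-0.9304, 0.3665) = (27.75, 17.06). Then |JM| = |M − J| = 32.57.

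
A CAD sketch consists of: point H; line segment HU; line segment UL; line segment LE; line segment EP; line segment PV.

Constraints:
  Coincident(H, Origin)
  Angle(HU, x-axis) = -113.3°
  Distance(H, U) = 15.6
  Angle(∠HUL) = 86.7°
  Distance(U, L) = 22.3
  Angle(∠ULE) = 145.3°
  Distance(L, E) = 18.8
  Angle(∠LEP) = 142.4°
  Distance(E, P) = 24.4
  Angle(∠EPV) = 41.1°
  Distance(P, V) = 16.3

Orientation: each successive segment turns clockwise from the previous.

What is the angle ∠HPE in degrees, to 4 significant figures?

49.76°

H is at the origin; HU runs at -113.3° with length 15.6, so U = (-6.171, -14.33). ∠HUL = 86.7° gives UL at 153.4° from the x-axis; with |UL| = 22.3, L = (-26.11, -4.343). ∠ULE = 145.3° gives LE at 118.7° from the x-axis; with |LE| = 18.8, E = (-35.14, 12.15). ∠LEP = 142.4° gives EP at 81.10° from the x-axis; with |EP| = 24.4, P = (-31.36, 36.25). Then cos ∠HPE = PH·PE / (|PH||PE|), giving 49.76°.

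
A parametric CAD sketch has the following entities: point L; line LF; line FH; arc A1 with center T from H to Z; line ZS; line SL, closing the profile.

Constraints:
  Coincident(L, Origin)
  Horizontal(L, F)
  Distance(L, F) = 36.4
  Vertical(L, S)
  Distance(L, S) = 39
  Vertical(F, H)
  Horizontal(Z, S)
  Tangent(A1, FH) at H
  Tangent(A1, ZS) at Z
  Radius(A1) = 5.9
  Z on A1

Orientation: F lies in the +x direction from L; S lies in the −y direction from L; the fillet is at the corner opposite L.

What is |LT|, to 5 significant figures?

45.010

L is at the origin; L and F share the same y with |LF| = 36.4 and F on the +x side, so F = (36.400, 0.0000). L and S share the same x with |LS| = 39.0 and S on the −y side, so S = (0.0000, -39.000). The virtual corner opposite L is at (36.400, -39.000). Since A1 is tangent to FH there, TH ⟂ FH and A1 meets ZS tangentially, so TZ is at right angles to ZS, with radius 5.9, so the center T sits 5.9 in from both sides at T = (30.500, -33.100). Then |LT| = |T − L| = 45.010.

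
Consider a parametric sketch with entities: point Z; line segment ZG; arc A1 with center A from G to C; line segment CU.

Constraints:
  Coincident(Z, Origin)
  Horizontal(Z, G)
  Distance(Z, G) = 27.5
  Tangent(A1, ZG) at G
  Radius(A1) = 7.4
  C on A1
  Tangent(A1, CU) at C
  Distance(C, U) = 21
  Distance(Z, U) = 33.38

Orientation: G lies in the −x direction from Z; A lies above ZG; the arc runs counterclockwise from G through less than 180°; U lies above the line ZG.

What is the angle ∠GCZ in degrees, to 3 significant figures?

118°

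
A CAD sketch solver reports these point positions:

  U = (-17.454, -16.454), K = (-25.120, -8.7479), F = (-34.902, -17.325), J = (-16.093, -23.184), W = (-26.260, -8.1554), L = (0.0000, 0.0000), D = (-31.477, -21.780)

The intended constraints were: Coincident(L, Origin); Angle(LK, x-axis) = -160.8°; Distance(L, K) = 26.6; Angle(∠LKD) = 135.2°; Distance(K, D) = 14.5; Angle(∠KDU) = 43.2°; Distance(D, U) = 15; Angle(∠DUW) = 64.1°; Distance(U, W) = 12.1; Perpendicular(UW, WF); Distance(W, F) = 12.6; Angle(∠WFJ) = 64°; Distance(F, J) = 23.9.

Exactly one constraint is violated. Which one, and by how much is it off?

Distance(F, J) = 23.9 — off by 4.20.

L = (0.00, 0.00) ✓; LK at -160.8° ✓; |LK| = 26.60 ✓; ∠LKD = 135.2° ✓; |KD| = 14.50 ✓; ∠KDU = 43.20° ✓; |DU| = 15.00 ✓; ∠DUW = 64.10° ✓; |UW| = 12.10 ✓; ∠(UW, WF) = 90.00° ✓; |WF| = 12.60 ✓; ∠WFJ = 64.00° ✓; |FJ| = 19.70 ✗.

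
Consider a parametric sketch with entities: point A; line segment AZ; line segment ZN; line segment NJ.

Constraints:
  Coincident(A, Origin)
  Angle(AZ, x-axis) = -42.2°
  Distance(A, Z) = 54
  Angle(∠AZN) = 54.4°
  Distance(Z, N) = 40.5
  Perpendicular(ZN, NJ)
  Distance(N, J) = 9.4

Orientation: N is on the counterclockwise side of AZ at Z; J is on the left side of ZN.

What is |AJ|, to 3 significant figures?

35.7

A is at the origin; AZ runs at -42.2° with length 54.0, so Z = 54.0·(cos -42.2°, sin -42.2°) = (40.0, -36.3). ∠AZN = 54.4°, so ZN runs at -42.2° + (180° − 54.4°) = 83.4° from the x-axis; with |ZN| = 40.5, N = Z + 40.5·(cos 83.4°, sin 83.4°) = (44.7, 3.96). ZN is perpendicular to NJ; with |NJ| = 9.4 on the left of ZN, J = N + 9.4·(-0.993, 0.115) = (35.3, 5.04). Then |AJ| = |J − A| = 35.7.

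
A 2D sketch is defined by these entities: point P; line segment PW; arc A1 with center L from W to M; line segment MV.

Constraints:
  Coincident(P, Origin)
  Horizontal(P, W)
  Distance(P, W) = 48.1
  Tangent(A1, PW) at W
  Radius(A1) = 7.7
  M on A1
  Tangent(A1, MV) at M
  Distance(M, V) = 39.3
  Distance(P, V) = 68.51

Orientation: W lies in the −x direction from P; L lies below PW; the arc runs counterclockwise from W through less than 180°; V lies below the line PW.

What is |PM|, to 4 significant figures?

56.41

P is at the origin; PW is horizontal with |PW| = 48.1 and W on the −x side, so W = (-48.10, 0.000). The tangent condition forces LW to be normal to PW, so L = W + (0, -7.7) = (-48.10, -7.700). Since LM ⟂ MV (tangency), |LV| = √(7.7² + 39.3²) = 40.05 regardless of where M sits on A1. So V lies on both circle(P, 68.51) and circle(L, 40.05); the below-PW intersection is V = (-49.14, -47.73). M is the foot of the tangent from V: M = (-55.69, -8.983).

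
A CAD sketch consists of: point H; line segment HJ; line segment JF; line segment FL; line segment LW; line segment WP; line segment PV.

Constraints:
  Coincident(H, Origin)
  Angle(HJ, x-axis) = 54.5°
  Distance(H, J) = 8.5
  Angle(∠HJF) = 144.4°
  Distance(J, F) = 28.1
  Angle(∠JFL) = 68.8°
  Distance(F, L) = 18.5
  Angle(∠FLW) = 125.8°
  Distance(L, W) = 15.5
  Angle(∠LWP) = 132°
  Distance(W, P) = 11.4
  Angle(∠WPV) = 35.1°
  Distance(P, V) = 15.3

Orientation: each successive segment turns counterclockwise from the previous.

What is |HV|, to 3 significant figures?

21.3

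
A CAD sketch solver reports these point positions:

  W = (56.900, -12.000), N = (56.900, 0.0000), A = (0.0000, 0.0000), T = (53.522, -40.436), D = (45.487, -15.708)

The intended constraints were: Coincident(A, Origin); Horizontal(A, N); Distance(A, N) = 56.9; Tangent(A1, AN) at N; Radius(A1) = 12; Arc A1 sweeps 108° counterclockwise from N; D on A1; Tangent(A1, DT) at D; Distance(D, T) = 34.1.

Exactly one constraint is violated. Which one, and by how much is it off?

Distance(D, T) = 34.1 — off by 8.10.

A = (0.00, 0.00) ✓; A.y = 0.00, N.y = 0.00 ✓; |AN| = 56.90 ✓; ∠(WN, NA) = 90.00° ✓; |WN| = 12.00 ✓; bearing(W→D) − bearing(W→N) = 108.0° ✓; |WD| = 12.00 ✓; ∠(WD, DT) = 90.00° ✓; |DT| = 26.00 ✗.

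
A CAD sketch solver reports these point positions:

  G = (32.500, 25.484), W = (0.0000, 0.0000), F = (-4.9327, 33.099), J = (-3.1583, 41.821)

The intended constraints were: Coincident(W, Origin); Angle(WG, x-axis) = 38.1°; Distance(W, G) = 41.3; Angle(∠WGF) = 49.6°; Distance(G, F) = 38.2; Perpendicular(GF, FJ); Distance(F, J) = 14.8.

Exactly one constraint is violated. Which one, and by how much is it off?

Distance(F, J) = 14.8 — off by 5.90.

W = (0.00, 0.00) ✓; WG at 38.10° ✓; |WG| = 41.30 ✓; ∠WGF = 49.60° ✓; |GF| = 38.20 ✓; ∠(GF, FJ) = 90.00° ✓; |FJ| = 8.901 ✗.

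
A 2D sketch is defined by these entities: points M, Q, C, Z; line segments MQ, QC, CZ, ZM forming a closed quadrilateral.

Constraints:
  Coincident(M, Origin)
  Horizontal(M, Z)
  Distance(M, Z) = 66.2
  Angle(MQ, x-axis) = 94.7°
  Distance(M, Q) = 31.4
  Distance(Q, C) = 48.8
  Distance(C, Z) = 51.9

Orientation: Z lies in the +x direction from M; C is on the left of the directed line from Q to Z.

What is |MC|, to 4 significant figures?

64.02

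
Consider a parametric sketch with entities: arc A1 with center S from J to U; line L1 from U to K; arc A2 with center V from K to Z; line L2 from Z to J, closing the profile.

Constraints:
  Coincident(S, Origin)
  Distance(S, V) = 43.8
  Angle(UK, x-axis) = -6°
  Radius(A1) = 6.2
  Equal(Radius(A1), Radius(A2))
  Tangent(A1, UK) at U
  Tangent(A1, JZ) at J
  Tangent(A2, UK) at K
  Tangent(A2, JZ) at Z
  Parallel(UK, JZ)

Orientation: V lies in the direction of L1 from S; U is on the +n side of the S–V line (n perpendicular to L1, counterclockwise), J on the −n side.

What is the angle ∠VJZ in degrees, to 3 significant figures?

8.06°

The slot axis is L1's direction at -6.0°, so u = (cos -6.0°, sin -6.0°) = (0.995, -0.105) and n = (−sin -6.0°, cos -6.0°) = (0.105, 0.995). S is at the origin and V lies 43.8 along u from S, so V = 43.8·u = (43.6, -4.58). Tangency of A1 to both parallel lines with radius 6.2 puts U and J at S ± 6.2·n: U = (0.648, 6.17), J = (-0.648, -6.17). Equal radii place K and Z the same way about V: K = V + 6.2·n = (44.2, 1.59), Z = V − 6.2·n = (42.9, -10.7). Then cos ∠VJZ = JV·JZ / (|JV||JZ|), giving 8.06°.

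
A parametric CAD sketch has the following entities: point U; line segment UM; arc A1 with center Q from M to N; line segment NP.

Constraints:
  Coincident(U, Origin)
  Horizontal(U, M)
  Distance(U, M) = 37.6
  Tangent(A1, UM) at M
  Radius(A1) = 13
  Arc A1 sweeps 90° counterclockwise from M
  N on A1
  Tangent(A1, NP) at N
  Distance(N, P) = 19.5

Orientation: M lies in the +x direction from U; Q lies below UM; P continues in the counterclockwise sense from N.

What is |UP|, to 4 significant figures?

40.76

U is at the origin; U and M share the same y with |UM| = 37.6 and M on the +x side, so M = (37.60, 0.000). The tangent condition forces QM to be normal to UM, so Q = M + (0, -13) = (37.60, -13.00). On A1, M sits at bearing 90° from Q; a 90° counterclockwise sweep puts N at bearing 180°, so N = Q + 13.0·(cos 180°, sin 180°) = (24.60, -13.00). The tangent condition forces QN to be normal to NP, so NP runs along (−sin 180°, cos 180°); with |NP| = 19.5, P = (24.60, -32.50). Then |UP| = |P − U| = 40.76.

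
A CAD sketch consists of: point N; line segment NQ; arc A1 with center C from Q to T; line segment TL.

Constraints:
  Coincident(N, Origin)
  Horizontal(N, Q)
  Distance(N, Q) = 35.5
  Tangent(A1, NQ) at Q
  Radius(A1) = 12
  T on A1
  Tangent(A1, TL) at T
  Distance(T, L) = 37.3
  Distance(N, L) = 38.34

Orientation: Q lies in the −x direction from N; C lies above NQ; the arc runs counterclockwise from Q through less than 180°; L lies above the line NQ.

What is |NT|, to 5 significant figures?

25.869

N is at the origin; NQ is horizontal with |NQ| = 35.5 and Q on the −x side, so Q = (-35.500, 0.0000). The tangent condition forces CQ to be normal to NQ, so C = Q + (0, 12) = (-35.500, 12.000). Since CT ⟂ TL (tangency), |CL| = √(12.0² + 37.3²) = 39.183 regardless of where T sits on A1. So L lies on both circle(N, 38.34) and circle(C, 39.183); the above-NQ intersection is L = (-6.0609, 37.858). T is the foot of the tangent from L: T = (-25.200, 5.8426).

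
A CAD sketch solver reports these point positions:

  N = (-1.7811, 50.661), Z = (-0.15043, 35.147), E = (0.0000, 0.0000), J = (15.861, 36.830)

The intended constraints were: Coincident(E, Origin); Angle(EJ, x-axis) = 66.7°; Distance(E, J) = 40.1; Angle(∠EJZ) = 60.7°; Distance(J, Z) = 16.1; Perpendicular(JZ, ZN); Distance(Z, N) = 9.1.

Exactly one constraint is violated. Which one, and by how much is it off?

Distance(Z, N) = 9.1 — off by 6.50.

E = (0.00, 0.00) ✓; EJ at 66.70° ✓; |EJ| = 40.10 ✓; ∠EJZ = 60.70° ✓; |JZ| = 16.10 ✓; ∠(JZ, ZN) = 90.00° ✓; |ZN| = 15.60 ✗.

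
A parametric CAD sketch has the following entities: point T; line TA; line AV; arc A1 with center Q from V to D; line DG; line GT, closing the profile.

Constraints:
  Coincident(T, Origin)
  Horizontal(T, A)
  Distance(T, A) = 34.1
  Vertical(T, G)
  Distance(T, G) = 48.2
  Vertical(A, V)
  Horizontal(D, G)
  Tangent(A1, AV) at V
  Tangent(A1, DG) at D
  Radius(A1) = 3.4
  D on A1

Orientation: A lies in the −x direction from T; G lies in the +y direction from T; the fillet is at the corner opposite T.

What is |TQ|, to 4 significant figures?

54.31

TG is vertical with |TG| = 48.2 and G on the +y side, so G = (0.000, 48.20). The virtual corner opposite T is at (-34.10, 48.20). Since A1 is tangent to AV there, QV ⟂ AV and A1 meets DG tangentially, so QD is at right angles to DG, with radius 3.4, so the center Q sits 3.4 in from both sides at Q = (-30.70, 44.80). Then |TQ| = |Q − T| = 54.31.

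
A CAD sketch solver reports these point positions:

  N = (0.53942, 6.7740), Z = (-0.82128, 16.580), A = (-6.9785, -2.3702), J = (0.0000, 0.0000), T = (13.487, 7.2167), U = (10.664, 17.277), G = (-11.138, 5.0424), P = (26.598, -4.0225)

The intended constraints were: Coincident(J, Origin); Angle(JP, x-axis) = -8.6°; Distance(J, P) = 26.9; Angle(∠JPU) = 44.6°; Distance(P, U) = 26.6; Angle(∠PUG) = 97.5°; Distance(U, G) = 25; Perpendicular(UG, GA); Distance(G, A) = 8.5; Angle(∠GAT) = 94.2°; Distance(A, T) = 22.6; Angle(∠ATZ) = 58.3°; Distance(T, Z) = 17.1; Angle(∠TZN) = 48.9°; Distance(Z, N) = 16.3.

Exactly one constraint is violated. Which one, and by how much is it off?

Distance(Z, N) = 16.3 — off by 6.40.

J = (0.00, 0.00) ✓; JP at -8.600° ✓; |JP| = 26.90 ✓; ∠JPU = 44.60° ✓; |PU| = 26.60 ✓; ∠PUG = 97.50° ✓; |UG| = 25.00 ✓; ∠(UG, GA) = 90.00° ✓; |GA| = 8.500 ✓; ∠GAT = 94.20° ✓; |AT| = 22.60 ✓; ∠ATZ = 58.30° ✓; |TZ| = 17.10 ✓; ∠TZN = 48.90° ✓; |ZN| = 9.900 ✗.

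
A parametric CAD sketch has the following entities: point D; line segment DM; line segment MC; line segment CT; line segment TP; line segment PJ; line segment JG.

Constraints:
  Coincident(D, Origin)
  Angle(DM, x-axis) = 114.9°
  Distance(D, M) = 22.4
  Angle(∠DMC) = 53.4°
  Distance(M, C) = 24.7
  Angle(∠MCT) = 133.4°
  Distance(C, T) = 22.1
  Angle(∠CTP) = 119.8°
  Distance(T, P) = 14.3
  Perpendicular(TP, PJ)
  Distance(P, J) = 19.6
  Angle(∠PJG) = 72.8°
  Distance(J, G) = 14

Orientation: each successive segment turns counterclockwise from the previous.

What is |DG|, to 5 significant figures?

12.716

D is at the origin; DM runs at 114.9° with length 22.4, so M = (-9.4312, 20.318). ∠DMC = 53.4° gives MC at -118.50° from the x-axis; with |MC| = 24.7, C = (-21.217, -1.3890). ∠MCT = 133.4° gives CT at -71.900° from the x-axis; with |CT| = 22.1, T = (-14.351, -22.395). ∠CTP = 119.8° gives TP at -11.700° from the x-axis; with |TP| = 14.3, P = (-0.34819, -25.295). TP is perpendicular to PJ, so PJ runs at 78.300°; with |PJ| = 19.6, J = (3.6264, -6.1025). ∠PJG = 72.8° gives JG at -174.50° from the x-axis; with |JG| = 14.0, G = (-10.309, -7.4443). Then |DG| = |G − D| = 12.716.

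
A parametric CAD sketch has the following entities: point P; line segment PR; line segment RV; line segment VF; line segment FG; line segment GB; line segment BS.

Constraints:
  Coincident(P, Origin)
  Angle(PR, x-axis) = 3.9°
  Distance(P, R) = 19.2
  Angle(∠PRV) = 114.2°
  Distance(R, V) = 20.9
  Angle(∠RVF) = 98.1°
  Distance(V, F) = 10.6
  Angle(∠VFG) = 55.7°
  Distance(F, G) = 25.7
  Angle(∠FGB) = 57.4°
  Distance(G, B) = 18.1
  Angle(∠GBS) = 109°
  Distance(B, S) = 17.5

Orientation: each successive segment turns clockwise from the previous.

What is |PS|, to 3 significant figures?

39.7

P is at the origin; PR runs at 3.9° with length 19.2, so R = (19.2, 1.31). ∠PRV = 114.2° gives RV at -61.9° from the x-axis; with |RV| = 20.9, V = (29.0, -17.1). ∠RVF = 98.1° gives VF at -144° from the x-axis; with |VF| = 10.6, F = (20.4, -23.4). ∠VFG = 55.7° gives FG at 91.9° from the x-axis; with |FG| = 25.7, G = (19.6, 2.29). ∠FGB = 57.4° gives GB at -30.7° from the x-axis; with |GB| = 18.1, B = (35.2, -6.95). ∠GBS = 109.0° gives BS at -102° from the x-axis; with |BS| = 17.5, S = (31.6, -24.1). Then |PS| = |S − P| = 39.7.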